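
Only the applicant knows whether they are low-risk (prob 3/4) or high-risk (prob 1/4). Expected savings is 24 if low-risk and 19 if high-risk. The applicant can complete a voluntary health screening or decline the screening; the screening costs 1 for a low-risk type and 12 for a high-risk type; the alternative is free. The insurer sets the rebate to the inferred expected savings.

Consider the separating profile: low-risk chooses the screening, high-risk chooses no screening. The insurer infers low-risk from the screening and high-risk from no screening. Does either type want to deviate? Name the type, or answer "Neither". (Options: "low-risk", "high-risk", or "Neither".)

The screening pays 24; no screening pays 19.
low-risk: assigned the screening, nets 24 − 1 = 23; deviating to no screening nets 19.
high-risk: assigned no screening, nets 19; deviating to the screening nets 24 − 12 = 12.
Both types strictly prefer their assigned action; no profitable deviation.

Neither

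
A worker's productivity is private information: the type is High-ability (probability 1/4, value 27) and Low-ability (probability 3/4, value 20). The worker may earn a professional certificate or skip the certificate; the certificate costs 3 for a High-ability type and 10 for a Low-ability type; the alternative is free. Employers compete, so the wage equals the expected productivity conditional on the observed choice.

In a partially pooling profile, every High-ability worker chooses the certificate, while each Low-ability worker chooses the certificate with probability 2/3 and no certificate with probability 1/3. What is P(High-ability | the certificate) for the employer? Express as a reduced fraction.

1/3

P(the certificate) = (1/4)·1 + (3/4)·(2/3) = 3/4.
By Bayes' rule, P(High-ability | the certificate) = (1/4) / (3/4) = 1/3.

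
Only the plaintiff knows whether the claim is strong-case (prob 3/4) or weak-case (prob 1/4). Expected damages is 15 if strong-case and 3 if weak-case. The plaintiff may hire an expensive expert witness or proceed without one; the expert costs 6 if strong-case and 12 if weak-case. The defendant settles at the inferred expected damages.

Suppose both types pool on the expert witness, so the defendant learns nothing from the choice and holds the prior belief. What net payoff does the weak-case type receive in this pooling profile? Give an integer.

Pooled settlement = 3/4·15 + 1/4·3 = 12.
weak-case pays cost 12 for the expert witness, so net payoff = 12 − 12 = 0.

0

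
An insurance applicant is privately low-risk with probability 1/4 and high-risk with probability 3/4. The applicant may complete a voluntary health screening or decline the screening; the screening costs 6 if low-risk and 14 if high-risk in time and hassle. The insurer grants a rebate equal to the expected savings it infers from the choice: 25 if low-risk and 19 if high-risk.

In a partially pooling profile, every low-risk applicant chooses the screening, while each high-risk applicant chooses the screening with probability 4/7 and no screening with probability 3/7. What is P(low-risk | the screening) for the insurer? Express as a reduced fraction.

7/19

P(the screening) = (1/4)·1 + (3/4)·(4/7) = 19/28.
By Bayes' rule, P(low-risk | the screening) = (1/4) / (19/28) = 7/19.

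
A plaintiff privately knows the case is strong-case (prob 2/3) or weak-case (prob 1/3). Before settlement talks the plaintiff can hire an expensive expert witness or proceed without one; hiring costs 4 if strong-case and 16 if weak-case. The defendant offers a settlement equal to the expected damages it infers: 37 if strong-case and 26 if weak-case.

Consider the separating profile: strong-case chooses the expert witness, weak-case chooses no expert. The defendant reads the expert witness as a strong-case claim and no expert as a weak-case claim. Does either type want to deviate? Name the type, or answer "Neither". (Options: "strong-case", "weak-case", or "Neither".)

Neither

The expert witness pays 37; no expert pays 26.
strong-case: assigned the expert witness, nets 37 − 4 = 33; deviating to no expert nets 26.
weak-case: assigned no expert, nets 26; deviating to the expert witness nets 37 − 16 = 21.
Both types strictly prefer their assigned action; no profitable deviation.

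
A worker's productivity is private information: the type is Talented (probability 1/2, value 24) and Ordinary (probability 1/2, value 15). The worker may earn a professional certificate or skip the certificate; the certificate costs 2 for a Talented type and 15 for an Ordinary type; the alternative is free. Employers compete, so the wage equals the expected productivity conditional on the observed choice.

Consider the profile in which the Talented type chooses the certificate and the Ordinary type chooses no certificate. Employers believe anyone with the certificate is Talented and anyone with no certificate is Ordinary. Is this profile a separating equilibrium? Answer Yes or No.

Under these beliefs, the certificate earns wage 24 and no certificate earns wage 15.
Talented: the certificate nets 24 − 2 = 22; no certificate nets 15. Talented prefers the certificate.
Ordinary: the certificate nets 24 − 15 = 9; no certificate nets 15. Ordinary prefers no certificate.
Neither type deviates, so the separating profile is an equilibrium.

Yes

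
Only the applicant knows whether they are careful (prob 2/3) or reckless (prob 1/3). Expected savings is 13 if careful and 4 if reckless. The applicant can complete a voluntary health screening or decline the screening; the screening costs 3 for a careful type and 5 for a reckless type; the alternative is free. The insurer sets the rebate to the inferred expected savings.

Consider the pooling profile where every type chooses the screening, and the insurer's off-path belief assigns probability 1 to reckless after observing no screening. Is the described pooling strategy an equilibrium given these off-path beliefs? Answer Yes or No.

On path, the insurer holds the prior and pays 2/3·13 + 1/3·4 = 10. Off path (no screening), believing reckless, it pays 4.
careful: the screening nets 10 − 3 = 7; no screening nets 4. careful stays.
reckless: the screening nets 10 − 5 = 5; no screening nets 4. reckless stays.
No type deviates, so pooling is sustained.

Yes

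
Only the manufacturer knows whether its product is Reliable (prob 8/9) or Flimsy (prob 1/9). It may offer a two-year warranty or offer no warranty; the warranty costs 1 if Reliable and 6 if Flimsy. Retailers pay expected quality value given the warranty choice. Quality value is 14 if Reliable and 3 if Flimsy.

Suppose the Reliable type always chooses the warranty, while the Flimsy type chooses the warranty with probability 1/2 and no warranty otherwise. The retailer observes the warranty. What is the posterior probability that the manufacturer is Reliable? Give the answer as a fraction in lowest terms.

P(the warranty) = (8/9)·1 + (1/9)·(1/2) = 17/18.
By Bayes' rule, P(Reliable | the warranty) = (8/9) / (17/18) = 16/17.

16/17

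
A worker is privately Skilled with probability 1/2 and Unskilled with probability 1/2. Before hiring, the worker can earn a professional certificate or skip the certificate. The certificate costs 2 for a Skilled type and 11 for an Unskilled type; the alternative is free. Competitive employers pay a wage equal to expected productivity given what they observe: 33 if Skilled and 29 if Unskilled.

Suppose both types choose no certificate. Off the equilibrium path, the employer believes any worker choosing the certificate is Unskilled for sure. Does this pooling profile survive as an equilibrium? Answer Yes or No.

On path, the employer holds the prior and pays 1/2·33 + 1/2·29 = 31. Off path (the certificate), believing Unskilled, it pays 29.
Skilled: no certificate nets 31; the certificate nets 29 − 2 = 27. Skilled stays.
Unskilled: no certificate nets 31; the certificate nets 29 − 11 = 18. Unskilled stays.
No type deviates, so pooling is sustained.

Yes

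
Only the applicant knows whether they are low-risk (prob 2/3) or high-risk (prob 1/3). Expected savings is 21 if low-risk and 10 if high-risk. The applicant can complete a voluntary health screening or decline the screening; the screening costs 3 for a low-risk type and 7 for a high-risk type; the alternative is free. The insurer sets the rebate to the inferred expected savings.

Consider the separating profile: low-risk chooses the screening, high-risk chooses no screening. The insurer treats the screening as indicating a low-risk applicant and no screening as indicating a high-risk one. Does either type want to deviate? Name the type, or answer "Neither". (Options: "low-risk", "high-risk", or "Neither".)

high-risk

The screening pays 21; no screening pays 10.
low-risk: assigned the screening, nets 21 − 3 = 18; deviating to no screening nets 10.
high-risk: assigned no screening, nets 10; deviating to the screening nets 21 − 7 = 14.
The high-risk type gains 4 by deviating.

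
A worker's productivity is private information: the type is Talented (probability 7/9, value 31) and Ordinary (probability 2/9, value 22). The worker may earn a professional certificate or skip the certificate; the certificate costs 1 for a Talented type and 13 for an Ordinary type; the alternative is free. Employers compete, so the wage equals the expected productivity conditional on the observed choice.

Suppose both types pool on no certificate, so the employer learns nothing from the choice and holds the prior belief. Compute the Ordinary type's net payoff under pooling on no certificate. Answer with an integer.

Pooled wage = 7/9·31 + 2/9·22 = 29.
Ordinary pays no cost for no certificate, so net payoff = 29.

29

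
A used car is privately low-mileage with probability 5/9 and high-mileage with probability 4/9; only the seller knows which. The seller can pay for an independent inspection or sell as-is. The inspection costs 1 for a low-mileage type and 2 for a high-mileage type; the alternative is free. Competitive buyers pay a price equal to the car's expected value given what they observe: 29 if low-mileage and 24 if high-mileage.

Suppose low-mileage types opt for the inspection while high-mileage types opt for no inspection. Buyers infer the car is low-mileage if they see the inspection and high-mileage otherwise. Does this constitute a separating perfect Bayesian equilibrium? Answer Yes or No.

Under these beliefs, the inspection earns price 29 and no inspection earns price 24.
low-mileage: the inspection nets 29 − 1 = 28; no inspection nets 24. low-mileage prefers the inspection.
high-mileage: the inspection nets 29 − 2 = 27; no inspection nets 24. high-mileage would deviate to the inspection.
high-mileage has a profitable deviation, so the profile is not an equilibrium.

No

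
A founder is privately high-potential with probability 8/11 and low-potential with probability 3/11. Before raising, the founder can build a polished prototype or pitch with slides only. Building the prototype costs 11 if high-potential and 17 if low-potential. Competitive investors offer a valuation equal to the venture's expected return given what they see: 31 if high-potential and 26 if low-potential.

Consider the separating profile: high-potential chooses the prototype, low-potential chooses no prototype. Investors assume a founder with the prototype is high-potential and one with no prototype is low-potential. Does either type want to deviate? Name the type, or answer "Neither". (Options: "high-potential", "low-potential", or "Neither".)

high-potential

The prototype pays 31; no prototype pays 26.
high-potential: assigned the prototype, nets 31 − 11 = 20; deviating to no prototype nets 26.
low-potential: assigned no prototype, nets 26; deviating to the prototype nets 31 − 17 = 14.
The high-potential type gains 6 by deviating.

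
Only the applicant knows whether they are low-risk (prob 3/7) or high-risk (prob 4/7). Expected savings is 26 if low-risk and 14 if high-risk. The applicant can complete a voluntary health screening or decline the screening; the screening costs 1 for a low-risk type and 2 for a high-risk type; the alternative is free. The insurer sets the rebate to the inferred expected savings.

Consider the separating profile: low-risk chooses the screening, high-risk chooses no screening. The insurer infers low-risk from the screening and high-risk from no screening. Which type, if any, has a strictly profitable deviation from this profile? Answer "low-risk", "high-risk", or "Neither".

The screening pays 26; no screening pays 14.
low-risk: assigned the screening, nets 26 − 1 = 25; deviating to no screening nets 14.
high-risk: assigned no screening, nets 14; deviating to the screening nets 26 − 2 = 24.
The high-risk type gains 10 by deviating.

high-risk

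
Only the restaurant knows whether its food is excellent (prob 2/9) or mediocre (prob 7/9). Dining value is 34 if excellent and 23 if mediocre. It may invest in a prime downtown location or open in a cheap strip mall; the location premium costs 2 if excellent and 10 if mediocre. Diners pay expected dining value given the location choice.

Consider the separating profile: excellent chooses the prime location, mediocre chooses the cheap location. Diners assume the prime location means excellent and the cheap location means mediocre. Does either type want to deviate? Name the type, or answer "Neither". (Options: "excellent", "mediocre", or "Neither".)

The prime location pays 34; the cheap location pays 23.
excellent: assigned the prime location, nets 34 − 2 = 32; deviating to the cheap location nets 23.
mediocre: assigned the cheap location, nets 23; deviating to the prime location nets 34 − 10 = 24.
The mediocre type gains 1 by deviating.

mediocre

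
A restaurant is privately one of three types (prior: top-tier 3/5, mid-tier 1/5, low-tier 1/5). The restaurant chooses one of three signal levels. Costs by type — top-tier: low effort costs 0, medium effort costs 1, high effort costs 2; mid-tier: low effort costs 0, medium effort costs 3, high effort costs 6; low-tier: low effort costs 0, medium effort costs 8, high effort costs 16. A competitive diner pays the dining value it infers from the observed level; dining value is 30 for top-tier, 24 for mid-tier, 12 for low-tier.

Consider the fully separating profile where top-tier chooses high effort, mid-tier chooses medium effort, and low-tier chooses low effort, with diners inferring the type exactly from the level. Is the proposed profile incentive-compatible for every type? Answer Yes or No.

No

Separating price premiums: high effort → 30, medium effort → 24, low effort → 12.
top-tier (assigned high effort): low effort: 12 − 0 = 12; medium effort: 24 − 1 = 23; high effort: 30 − 2 = 28. top-tier stays.
mid-tier (assigned medium effort): low effort: 12 − 0 = 12; medium effort: 24 − 3 = 21; high effort: 30 − 6 = 24. mid-tier prefers high effort.
low-tier (assigned low effort): low effort: 12 − 0 = 12; medium effort: 24 − 8 = 16; high effort: 30 − 16 = 14. low-tier prefers medium effort.
At least one type deviates; the separating profile fails.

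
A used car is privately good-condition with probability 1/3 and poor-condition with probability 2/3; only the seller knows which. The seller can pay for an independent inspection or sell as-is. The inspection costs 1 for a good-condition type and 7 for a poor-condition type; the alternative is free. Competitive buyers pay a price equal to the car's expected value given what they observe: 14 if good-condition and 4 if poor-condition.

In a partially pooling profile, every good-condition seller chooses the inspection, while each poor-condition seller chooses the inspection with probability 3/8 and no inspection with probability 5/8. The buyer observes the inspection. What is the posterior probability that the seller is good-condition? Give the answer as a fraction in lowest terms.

P(the inspection) = (1/3)·1 + (2/3)·(3/8) = 7/12.
By Bayes' rule, P(good-condition | the inspection) = (1/3) / (7/12) = 4/7.

4/7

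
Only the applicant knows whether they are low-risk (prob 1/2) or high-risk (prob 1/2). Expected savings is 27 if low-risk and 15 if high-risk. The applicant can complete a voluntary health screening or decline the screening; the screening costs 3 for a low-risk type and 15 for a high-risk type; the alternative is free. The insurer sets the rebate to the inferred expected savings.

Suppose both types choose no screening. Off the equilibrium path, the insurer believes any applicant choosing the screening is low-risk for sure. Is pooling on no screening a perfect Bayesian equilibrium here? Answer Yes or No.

No

On path, the insurer holds the prior and pays 1/2·27 + 1/2·15 = 21. Off path (the screening), believing low-risk, it pays 27.
low-risk: no screening nets 21; the screening nets 27 − 3 = 24. low-risk would deviate.
high-risk: no screening nets 21; the screening nets 27 − 15 = 12. high-risk stays.
A type deviates, so pooling fails.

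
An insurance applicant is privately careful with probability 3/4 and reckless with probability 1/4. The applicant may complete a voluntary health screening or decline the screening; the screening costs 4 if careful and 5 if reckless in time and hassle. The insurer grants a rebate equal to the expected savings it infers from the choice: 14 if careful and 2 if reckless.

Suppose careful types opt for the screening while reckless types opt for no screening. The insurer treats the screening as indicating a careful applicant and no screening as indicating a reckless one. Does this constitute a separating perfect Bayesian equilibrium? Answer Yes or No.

No

Under these beliefs, the screening earns rebate 14 and no screening earns rebate 2.
careful: the screening nets 14 − 4 = 10; no screening nets 2. careful prefers the screening.
reckless: the screening nets 14 − 5 = 9; no screening nets 2. reckless would deviate to the screening.
reckless has a profitable deviation, so the profile is not an equilibrium.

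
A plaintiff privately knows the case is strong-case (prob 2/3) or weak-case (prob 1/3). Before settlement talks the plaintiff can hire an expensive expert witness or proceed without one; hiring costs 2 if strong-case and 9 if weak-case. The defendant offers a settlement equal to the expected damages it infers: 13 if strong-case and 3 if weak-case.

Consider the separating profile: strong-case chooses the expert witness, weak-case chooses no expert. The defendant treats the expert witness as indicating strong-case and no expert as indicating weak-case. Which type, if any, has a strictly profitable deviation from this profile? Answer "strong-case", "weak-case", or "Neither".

weak-case

The expert witness pays 13; no expert pays 3.
strong-case: assigned the expert witness, nets 13 − 2 = 11; deviating to no expert nets 3.
weak-case: assigned no expert, nets 3; deviating to the expert witness nets 13 − 9 = 4.
The weak-case type gains 1 by deviating.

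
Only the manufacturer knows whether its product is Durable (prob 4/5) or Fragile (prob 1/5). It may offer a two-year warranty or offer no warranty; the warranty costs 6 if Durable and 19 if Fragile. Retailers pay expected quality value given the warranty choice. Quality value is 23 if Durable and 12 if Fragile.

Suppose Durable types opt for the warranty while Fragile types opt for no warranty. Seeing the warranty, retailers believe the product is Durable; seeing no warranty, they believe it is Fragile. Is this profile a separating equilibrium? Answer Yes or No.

Yes

Under these beliefs, the warranty earns price 23 and no warranty earns price 12.
Durable: the warranty nets 23 − 6 = 17; no warranty nets 12. Durable prefers the warranty.
Fragile: the warranty nets 23 − 19 = 4; no warranty nets 12. Fragile prefers no warranty.
Neither type deviates, so the separating profile is an equilibrium.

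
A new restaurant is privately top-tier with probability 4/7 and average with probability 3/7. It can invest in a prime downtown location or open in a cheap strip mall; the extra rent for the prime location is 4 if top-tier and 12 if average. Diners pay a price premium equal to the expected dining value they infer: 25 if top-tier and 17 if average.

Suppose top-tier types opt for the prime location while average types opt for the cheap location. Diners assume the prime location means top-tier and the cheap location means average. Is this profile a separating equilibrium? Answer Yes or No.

Under these beliefs, the prime location earns price premium 25 and the cheap location earns price premium 17.
top-tier: the prime location nets 25 − 4 = 21; the cheap location nets 17. top-tier prefers the prime location.
average: the prime location nets 25 − 12 = 13; the cheap location nets 17. average prefers the cheap location.
Neither type deviates, so the separating profile is an equilibrium.

Yes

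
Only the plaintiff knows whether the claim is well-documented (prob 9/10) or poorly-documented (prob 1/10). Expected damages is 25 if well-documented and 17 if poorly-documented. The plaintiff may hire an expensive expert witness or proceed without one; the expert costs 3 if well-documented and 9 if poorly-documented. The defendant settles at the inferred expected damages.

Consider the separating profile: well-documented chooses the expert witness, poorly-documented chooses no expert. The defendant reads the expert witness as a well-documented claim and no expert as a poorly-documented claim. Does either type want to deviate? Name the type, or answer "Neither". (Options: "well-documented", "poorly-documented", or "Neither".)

Neither

The expert witness pays 25; no expert pays 17.
well-documented: assigned the expert witness, nets 25 − 3 = 22; deviating to no expert nets 17.
poorly-documented: assigned no expert, nets 17; deviating to the expert witness nets 25 − 9 = 16.
Both types strictly prefer their assigned action; no profitable deviation.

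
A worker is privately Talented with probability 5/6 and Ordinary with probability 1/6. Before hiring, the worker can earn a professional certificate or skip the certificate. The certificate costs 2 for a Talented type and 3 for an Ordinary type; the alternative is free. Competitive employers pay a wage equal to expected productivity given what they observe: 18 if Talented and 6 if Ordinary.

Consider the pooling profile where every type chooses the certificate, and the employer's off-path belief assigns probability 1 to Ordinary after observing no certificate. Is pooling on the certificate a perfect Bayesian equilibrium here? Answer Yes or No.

Yes

On path, the employer holds the prior and pays 5/6·18 + 1/6·6 = 16. Off path (no certificate), believing Ordinary, it pays 6.
Talented: the certificate nets 16 − 2 = 14; no certificate nets 6. Talented stays.
Ordinary: the certificate nets 16 − 3 = 13; no certificate nets 6. Ordinary stays.
No type deviates, so pooling is sustained.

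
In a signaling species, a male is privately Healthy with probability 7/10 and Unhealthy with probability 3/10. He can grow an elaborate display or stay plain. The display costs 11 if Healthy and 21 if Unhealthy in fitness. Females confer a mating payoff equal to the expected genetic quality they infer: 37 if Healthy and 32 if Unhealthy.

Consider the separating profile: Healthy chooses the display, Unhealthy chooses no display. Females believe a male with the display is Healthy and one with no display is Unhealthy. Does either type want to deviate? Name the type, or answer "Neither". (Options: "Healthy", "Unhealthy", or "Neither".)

Healthy

The display pays 37; no display pays 32.
Healthy: assigned the display, nets 37 − 11 = 26; deviating to no display nets 32.
Unhealthy: assigned no display, nets 32; deviating to the display nets 37 − 21 = 16.
The Healthy type gains 6 by deviating.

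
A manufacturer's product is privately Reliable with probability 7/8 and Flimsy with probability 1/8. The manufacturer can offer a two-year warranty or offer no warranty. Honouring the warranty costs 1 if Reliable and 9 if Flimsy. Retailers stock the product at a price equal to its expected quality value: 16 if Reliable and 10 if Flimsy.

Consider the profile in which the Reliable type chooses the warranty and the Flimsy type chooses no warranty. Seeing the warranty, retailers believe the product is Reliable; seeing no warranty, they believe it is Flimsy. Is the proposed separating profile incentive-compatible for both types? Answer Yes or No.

Yes

Under these beliefs, the warranty earns price 16 and no warranty earns price 10.
Reliable: the warranty nets 16 − 1 = 15; no warranty nets 10. Reliable prefers the warranty.
Flimsy: the warranty nets 16 − 9 = 7; no warranty nets 10. Flimsy prefers no warranty.
Neither type deviates, so the separating profile is an equilibrium.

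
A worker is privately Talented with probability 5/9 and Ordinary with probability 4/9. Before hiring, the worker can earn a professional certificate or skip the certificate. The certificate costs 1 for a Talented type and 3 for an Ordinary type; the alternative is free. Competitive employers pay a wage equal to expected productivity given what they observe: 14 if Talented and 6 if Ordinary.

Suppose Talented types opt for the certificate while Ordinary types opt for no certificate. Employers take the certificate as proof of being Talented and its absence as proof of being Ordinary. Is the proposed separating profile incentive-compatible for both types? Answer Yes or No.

No

Under these beliefs, the certificate earns wage 14 and no certificate earns wage 6.
Talented: the certificate nets 14 − 1 = 13; no certificate nets 6. Talented prefers the certificate.
Ordinary: the certificate nets 14 − 3 = 11; no certificate nets 6. Ordinary would deviate to the certificate.
Ordinary has a profitable deviation, so the profile is not an equilibrium.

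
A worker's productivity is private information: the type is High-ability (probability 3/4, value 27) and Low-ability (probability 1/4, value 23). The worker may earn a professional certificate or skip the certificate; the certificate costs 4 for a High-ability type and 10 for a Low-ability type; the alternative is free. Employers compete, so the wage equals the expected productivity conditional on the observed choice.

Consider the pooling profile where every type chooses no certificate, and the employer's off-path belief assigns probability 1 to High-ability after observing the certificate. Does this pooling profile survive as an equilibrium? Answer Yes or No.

On path, the employer holds the prior and pays 3/4·27 + 1/4·23 = 26. Off path (the certificate), believing High-ability, it pays 27.
High-ability: no certificate nets 26; the certificate nets 27 − 4 = 23. High-ability stays.
Low-ability: no certificate nets 26; the certificate nets 27 − 10 = 17. Low-ability stays.
No type deviates, so pooling is sustained.

Yes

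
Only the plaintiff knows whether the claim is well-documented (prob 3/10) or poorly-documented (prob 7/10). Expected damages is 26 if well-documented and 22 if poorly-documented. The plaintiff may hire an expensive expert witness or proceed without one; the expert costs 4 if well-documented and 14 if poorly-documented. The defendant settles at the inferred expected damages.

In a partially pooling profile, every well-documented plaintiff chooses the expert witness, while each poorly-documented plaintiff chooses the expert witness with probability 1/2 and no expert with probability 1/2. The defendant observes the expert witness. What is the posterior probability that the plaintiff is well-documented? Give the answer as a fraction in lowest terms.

6/13

P(the expert witness) = (3/10)·1 + (7/10)·(1/2) = 13/20.
By Bayes' rule, P(well-documented | the expert witness) = (3/10) / (13/20) = 6/13.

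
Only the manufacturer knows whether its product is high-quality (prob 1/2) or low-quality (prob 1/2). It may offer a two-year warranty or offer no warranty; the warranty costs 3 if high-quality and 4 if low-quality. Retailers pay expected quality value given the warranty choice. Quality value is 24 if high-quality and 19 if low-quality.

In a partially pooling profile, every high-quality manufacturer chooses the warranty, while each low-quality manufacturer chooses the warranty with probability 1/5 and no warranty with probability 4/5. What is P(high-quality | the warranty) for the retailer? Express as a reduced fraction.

5/6

P(the warranty) = (1/2)·1 + (1/2)·(1/5) = 3/5.
By Bayes' rule, P(high-quality | the warranty) = (1/2) / (3/5) = 5/6.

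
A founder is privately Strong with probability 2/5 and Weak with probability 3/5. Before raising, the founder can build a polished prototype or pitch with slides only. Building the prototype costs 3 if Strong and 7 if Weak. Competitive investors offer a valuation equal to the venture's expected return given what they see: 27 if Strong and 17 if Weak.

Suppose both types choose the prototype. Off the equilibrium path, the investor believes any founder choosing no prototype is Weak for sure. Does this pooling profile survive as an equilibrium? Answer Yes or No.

No

On path, the investor holds the prior and pays 2/5·27 + 3/5·17 = 21. Off path (no prototype), believing Weak, it pays 17.
Strong: the prototype nets 21 − 3 = 18; no prototype nets 17. Strong stays.
Weak: the prototype nets 21 − 7 = 14; no prototype nets 17. Weak would deviate.
A type deviates, so pooling fails.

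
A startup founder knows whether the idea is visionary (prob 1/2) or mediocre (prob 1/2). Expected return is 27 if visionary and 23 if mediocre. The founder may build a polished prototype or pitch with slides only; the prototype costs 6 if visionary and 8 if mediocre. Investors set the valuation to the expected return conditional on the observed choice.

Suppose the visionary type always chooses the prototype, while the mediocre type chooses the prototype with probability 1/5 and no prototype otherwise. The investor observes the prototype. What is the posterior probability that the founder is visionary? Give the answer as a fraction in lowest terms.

P(the prototype) = (1/2)·1 + (1/2)·(1/5) = 3/5.
By Bayes' rule, P(visionary | the prototype) = (1/2) / (3/5) = 5/6.

5/6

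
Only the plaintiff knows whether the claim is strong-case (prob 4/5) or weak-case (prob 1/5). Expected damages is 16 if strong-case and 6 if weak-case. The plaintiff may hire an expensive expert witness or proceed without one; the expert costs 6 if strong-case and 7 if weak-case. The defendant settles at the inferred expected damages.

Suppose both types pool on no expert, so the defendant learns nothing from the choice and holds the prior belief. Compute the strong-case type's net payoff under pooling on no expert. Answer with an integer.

Pooled settlement = 4/5·16 + 1/5·6 = 14.
strong-case pays no cost for no expert, so net payoff = 14.

14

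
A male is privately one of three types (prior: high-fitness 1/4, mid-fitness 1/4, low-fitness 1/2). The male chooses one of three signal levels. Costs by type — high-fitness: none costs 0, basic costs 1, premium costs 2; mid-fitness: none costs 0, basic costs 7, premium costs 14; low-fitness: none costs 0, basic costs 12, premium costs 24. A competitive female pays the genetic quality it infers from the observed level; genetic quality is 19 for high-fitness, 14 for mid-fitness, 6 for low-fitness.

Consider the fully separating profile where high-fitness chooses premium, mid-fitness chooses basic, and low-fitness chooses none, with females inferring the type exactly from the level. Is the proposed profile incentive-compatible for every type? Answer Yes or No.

Yes

Separating mating payoffs: premium → 19, basic → 14, none → 6.
high-fitness (assigned premium): none: 6 − 0 = 6; basic: 14 − 1 = 13; premium: 19 − 2 = 17. high-fitness stays.
mid-fitness (assigned basic): none: 6 − 0 = 6; basic: 14 − 7 = 7; premium: 19 − 14 = 5. mid-fitness stays.
low-fitness (assigned none): none: 6 − 0 = 6; basic: 14 − 12 = 2; premium: 19 − 24 = -5. low-fitness stays.
Every type prefers its assigned level; separation holds.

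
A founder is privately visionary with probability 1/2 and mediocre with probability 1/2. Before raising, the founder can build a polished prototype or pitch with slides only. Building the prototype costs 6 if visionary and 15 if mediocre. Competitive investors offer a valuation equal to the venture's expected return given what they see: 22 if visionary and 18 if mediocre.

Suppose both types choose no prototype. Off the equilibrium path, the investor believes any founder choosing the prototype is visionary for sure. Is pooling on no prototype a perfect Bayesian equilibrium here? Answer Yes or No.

Yes

On path, the investor holds the prior and pays 1/2·22 + 1/2·18 = 20. Off path (the prototype), believing visionary, it pays 22.
visionary: no prototype nets 20; the prototype nets 22 − 6 = 16. visionary stays.
mediocre: no prototype nets 20; the prototype nets 22 − 15 = 7. mediocre stays.
No type deviates, so pooling is sustained.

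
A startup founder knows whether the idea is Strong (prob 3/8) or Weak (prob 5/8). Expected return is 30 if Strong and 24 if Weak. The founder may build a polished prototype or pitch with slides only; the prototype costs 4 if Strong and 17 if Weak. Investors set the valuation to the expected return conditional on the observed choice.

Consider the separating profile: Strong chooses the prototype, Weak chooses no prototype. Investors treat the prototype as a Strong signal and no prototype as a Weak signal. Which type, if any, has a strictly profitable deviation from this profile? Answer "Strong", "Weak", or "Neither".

The prototype pays 30; no prototype pays 24.
Strong: assigned the prototype, nets 30 − 4 = 26; deviating to no prototype nets 24.
Weak: assigned no prototype, nets 24; deviating to the prototype nets 30 − 17 = 13.
Both types strictly prefer their assigned action; no profitable deviation.

Neither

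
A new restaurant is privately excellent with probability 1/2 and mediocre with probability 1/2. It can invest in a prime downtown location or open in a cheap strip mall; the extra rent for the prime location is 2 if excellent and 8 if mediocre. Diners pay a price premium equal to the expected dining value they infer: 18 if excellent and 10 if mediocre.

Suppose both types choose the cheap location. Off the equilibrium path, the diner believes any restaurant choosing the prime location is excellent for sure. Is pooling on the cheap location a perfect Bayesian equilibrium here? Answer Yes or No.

On path, the diner holds the prior and pays 1/2·18 + 1/2·10 = 14. Off path (the prime location), believing excellent, it pays 18.
excellent: the cheap location nets 14; the prime location nets 18 − 2 = 16. excellent would deviate.
mediocre: the cheap location nets 14; the prime location nets 18 − 8 = 10. mediocre stays.
A type deviates, so pooling fails.

No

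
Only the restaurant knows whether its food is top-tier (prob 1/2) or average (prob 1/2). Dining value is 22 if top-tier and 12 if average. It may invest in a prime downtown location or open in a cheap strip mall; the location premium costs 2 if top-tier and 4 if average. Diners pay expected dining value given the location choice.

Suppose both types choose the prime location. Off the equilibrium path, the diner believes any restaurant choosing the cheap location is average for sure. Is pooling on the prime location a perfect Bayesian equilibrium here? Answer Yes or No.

On path, the diner holds the prior and pays 1/2·22 + 1/2·12 = 17. Off path (the cheap location), believing average, it pays 12.
top-tier: the prime location nets 17 − 2 = 15; the cheap location nets 12. top-tier stays.
average: the prime location nets 17 − 4 = 13; the cheap location nets 12. average stays.
No type deviates, so pooling is sustained.

Yes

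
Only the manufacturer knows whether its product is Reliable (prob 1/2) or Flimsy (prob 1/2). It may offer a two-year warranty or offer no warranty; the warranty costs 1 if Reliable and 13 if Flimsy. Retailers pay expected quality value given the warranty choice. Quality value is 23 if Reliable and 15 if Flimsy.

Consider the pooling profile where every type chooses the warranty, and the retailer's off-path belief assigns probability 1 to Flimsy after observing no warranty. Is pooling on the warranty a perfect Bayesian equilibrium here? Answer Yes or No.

On path, the retailer holds the prior and pays 1/2·23 + 1/2·15 = 19. Off path (no warranty), believing Flimsy, it pays 15.
Reliable: the warranty nets 19 − 1 = 18; no warranty nets 15. Reliable stays.
Flimsy: the warranty nets 19 − 13 = 6; no warranty nets 15. Flimsy would deviate.
A type deviates, so pooling fails.

No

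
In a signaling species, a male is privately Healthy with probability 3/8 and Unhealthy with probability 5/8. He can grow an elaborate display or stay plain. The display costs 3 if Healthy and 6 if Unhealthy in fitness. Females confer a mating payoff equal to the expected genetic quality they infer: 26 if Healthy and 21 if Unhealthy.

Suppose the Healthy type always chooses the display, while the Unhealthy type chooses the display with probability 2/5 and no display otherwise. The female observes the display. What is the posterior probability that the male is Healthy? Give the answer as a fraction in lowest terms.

P(the display) = (3/8)·1 + (5/8)·(2/5) = 5/8.
By Bayes' rule, P(Healthy | the display) = (3/8) / (5/8) = 3/5.

3/5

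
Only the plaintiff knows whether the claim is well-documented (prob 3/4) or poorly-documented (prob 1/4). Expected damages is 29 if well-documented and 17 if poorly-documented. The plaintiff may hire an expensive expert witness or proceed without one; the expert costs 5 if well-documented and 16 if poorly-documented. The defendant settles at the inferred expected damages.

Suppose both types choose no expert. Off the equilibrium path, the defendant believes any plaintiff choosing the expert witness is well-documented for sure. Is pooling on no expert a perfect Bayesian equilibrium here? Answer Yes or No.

Yes

On path, the defendant holds the prior and pays 3/4·29 + 1/4·17 = 26. Off path (the expert witness), believing well-documented, it pays 29.
well-documented: no expert nets 26; the expert witness nets 29 − 5 = 24. well-documented stays.
poorly-documented: no expert nets 26; the expert witness nets 29 − 16 = 13. poorly-documented stays.
No type deviates, so pooling is sustained.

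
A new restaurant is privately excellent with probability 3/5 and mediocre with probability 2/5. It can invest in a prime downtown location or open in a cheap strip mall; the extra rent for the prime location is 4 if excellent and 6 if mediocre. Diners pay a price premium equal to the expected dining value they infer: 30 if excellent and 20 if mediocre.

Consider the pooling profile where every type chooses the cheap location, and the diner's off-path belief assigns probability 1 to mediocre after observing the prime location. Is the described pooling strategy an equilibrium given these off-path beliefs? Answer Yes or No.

On path, the diner holds the prior and pays 3/5·30 + 2/5·20 = 26. Off path (the prime location), believing mediocre, it pays 20.
excellent: the cheap location nets 26; the prime location nets 20 − 4 = 16. excellent stays.
mediocre: the cheap location nets 26; the prime location nets 20 − 6 = 14. mediocre stays.
No type deviates, so pooling is sustained.

Yes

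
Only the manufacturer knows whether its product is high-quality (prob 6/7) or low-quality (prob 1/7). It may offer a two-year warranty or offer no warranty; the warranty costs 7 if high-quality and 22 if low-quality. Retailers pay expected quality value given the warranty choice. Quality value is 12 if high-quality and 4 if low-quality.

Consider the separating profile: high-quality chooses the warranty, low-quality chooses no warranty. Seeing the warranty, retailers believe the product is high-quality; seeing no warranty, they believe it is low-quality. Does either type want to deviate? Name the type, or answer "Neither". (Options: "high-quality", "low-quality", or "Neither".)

The warranty pays 12; no warranty pays 4.
high-quality: assigned the warranty, nets 12 − 7 = 5; deviating to no warranty nets 4.
low-quality: assigned no warranty, nets 4; deviating to the warranty nets 12 − 22 = -10.
Both types strictly prefer their assigned action; no profitable deviation.

Neither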